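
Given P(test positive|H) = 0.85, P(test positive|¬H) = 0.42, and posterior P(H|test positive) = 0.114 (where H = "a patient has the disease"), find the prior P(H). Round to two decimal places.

P(H) = 0.06

In odds form, posterior odds = prior odds × likelihood ratio, so prior odds = posterior odds ÷ LR.
Posterior odds = 0.114/(1−0.114) = 0.1287. LR = 0.85/0.42 = 2.0238.
Prior odds = 0.1287/2.0238 = 0.0636, so P(H) = 0.0636/(1+0.0636) ≈ 0.06.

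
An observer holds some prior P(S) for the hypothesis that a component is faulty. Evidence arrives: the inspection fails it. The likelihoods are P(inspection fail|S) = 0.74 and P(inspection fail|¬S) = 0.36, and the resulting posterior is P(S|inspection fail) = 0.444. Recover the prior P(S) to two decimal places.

In odds form, posterior odds = prior odds × likelihood ratio, so prior odds = posterior odds ÷ LR.
Posterior odds = 0.444/(1−0.444) = 0.7986. LR = 0.74/0.36 = 2.0556.
Prior odds = 0.7986/2.0556 = 0.3885, so P(S) = 0.3885/(1+0.3885) ≈ 0.28.

P(S) = 0.28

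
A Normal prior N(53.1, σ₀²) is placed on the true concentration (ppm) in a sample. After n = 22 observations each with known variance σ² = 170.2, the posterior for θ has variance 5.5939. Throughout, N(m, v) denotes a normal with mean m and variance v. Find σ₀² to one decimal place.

σ₀² = 20.2

For the Normal–Normal model with known σ², precisions add: τ_n = τ₀ + n/σ².
So 1/σ₀² = 1/5.5939 − 22/170.2 = 0.178766 − 0.129260 = 0.049506.
Hence σ₀² = 1/0.049506 ≈ 20.2.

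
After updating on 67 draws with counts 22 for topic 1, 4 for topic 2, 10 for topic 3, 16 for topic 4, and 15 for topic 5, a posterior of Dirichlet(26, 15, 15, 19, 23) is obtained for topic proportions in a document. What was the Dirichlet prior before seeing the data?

For a Dirichlet(α) prior with multinomial counts c, the posterior is Dirichlet(α + c) componentwise.
Subtract each count from the matching posterior parameter: 26−22=4, 15−4=11, 15−10=5, 19−16=3, 23−15=8.

Dirichlet(4, 11, 5, 3, 8)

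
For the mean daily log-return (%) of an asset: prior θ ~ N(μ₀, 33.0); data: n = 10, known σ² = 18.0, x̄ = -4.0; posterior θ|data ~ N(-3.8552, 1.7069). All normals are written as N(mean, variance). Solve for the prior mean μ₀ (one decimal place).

The posterior mean is a precision-weighted average: μ_n = (τ₀μ₀ + τ_data·x̄)/(τ₀+τ_data), with τ₀=1/σ₀² and τ_data=n/σ².
Here τ₀ = 1/33.0 = 0.030303 and τ_data = 10/18.0 = 0.555556, so τ_n = 0.585859.
Rearranging for μ₀: μ₀ = (μ_n·τ_n − τ_data·x̄)/τ₀ = (-3.8552·0.585859 − 0.555556·-4.0) / 0.030303 = -0.036380/0.030303 ≈ -1.2.

μ₀ = -1.2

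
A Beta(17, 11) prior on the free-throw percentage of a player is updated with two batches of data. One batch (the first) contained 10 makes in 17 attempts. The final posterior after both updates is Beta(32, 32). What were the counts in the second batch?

5 makes and 14 misses

Sequential conjugate updates are equivalent to a single update on the pooled data, so total successes = posterior α − prior α and total failures = posterior β − prior β.
Total across both batches: 32−17=15 makes, 32−11=21 misses.
Subtract the first batch: 15−10=5 makes and 21−7=14 misses.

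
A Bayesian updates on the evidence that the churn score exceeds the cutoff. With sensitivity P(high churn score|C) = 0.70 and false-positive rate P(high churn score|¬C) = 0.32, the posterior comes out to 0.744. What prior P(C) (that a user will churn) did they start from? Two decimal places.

In odds form, posterior odds = prior odds × likelihood ratio, so prior odds = posterior odds ÷ LR.
Posterior odds = 0.744/(1−0.744) = 2.9062. LR = 0.70/0.32 = 2.1875.
Prior odds = 2.9062/2.1875 = 1.3285, so P(C) = 1.3285/(1+1.3285) ≈ 0.57.

P(C) = 0.57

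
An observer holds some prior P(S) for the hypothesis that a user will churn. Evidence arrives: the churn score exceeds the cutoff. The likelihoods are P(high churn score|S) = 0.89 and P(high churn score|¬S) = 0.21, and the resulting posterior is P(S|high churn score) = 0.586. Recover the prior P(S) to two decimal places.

In odds form, posterior odds = prior odds × likelihood ratio, so prior odds = posterior odds ÷ LR.
Posterior odds = 0.586/(1−0.586) = 1.4155. LR = 0.89/0.21 = 4.2381.
Prior odds = 1.4155/4.2381 = 0.3340, so P(S) = 0.3340/(1+0.3340) ≈ 0.25.

P(S) = 0.25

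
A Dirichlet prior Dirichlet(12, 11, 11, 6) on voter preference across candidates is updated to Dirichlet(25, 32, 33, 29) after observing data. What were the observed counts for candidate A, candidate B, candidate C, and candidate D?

For a Dirichlet(α) prior with multinomial counts c, the posterior is Dirichlet(α + c) componentwise.
Counts are posterior − prior componentwise: 25−12=13, 32−11=21, 33−11=22, 29−6=23.

counts (13, 21, 22, 23)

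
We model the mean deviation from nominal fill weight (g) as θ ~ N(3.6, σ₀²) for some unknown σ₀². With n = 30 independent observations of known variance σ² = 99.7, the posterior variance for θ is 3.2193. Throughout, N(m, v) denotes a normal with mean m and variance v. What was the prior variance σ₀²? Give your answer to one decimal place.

σ₀² = 102.8

Posterior precision equals prior precision plus data precision: 1/σ_n² = 1/σ₀² + n/σ².
So 1/σ₀² = 1/3.2193 − 30/99.7 = 0.310627 − 0.300903 = 0.009724.
Hence σ₀² = 1/0.009724 ≈ 102.8.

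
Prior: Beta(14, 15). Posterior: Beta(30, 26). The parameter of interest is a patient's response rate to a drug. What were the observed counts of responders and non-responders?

16 responders and 11 non-responders

A Beta(α, β) prior with s successes and f failures in binomial data gives a Beta(α+s, β+f) posterior.
So s = 30 − 14 = 16 and f = 26 − 15 = 11.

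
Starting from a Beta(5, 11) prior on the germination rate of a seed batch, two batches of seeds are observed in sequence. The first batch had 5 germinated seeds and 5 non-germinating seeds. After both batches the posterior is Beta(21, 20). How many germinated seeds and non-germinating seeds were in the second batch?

Sequential conjugate updates are equivalent to a single update on the pooled data, so total successes = posterior α − prior α and total failures = posterior β − prior β.
Total across both batches: 21−5=16 germinated seeds, 20−11=9 non-germinating seeds.
Subtract the first batch: 16−5=11 germinated seeds and 9−5=4 non-germinating seeds.

11 germinated seeds and 4 non-germinating seeds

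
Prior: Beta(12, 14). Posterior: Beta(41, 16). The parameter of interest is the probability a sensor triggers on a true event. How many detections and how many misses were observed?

Under Beta–binomial conjugacy the posterior parameters are (a+s, b+f).
So s = 41 − 12 = 29 and f = 16 − 14 = 2.

29 detections and 2 misses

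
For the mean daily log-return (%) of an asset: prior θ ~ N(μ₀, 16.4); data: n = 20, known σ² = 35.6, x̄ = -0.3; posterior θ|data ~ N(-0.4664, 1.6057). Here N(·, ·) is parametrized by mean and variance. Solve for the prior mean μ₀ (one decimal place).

μ₀ = -2.0

The posterior mean is a precision-weighted average: μ_n = (τ₀μ₀ + τ_data·x̄)/(τ₀+τ_data), with τ₀=1/σ₀² and τ_data=n/σ².
Here τ₀ = 1/16.4 = 0.060976 and τ_data = 20/35.6 = 0.561798, so τ_n = 0.622774.
Rearranging for μ₀: μ₀ = (μ_n·τ_n − τ_data·x̄)/τ₀ = (-0.4664·0.622774 − 0.561798·-0.3) / 0.060976 = -0.121922/0.060976 ≈ -2.0.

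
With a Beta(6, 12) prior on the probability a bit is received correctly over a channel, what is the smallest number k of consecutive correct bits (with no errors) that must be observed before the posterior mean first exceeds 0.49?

After k correct bits and 0 errors the posterior is Beta(6+k, 12), with mean (6+k)/(6+12+k).
Set (6+k)/(18+k) > 0.49 and solve: k > (0.49·18 − 6)/(1 − 0.49) = 5.529.
The smallest integer exceeding 5.529 is 6.

k = 6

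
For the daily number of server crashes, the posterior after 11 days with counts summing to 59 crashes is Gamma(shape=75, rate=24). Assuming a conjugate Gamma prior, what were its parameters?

A Gamma(α, β) prior (rate parametrization) on a Poisson rate with n observations summing to S gives posterior Gamma(α+S, β+n).
So α = 75 − 59 = 16 and β = 24 − 11 = 13.

Gamma(shape=16, rate=13)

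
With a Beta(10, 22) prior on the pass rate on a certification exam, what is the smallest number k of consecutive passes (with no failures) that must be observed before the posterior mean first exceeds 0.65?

k = 31

After k passes and 0 failures the posterior is Beta(10+k, 22), with mean (10+k)/(10+22+k).
Set (10+k)/(32+k) > 0.65 and solve: k > (0.65·32 − 10)/(1 − 0.65) = 30.857.
The smallest integer exceeding 30.857 is 31.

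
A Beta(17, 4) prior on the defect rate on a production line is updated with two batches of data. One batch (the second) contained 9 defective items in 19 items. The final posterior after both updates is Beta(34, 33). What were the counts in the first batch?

8 defective items and 19 good items

Sequential conjugate updates are equivalent to a single update on the pooled data, so total successes = posterior α − prior α and total failures = posterior β − prior β.
Total across both batches: 34−17=17 defective items, 33−4=29 good items.
Subtract the second batch: 17−9=8 defective items and 29−10=19 good items.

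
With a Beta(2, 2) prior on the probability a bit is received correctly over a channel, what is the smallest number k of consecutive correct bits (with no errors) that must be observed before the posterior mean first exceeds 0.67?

k = 3

After k correct bits and 0 errors the posterior is Beta(2+k, 2), with mean (2+k)/(2+2+k).
Set (2+k)/(4+k) > 0.67 and solve: k > (0.67·4 − 2)/(1 − 0.67) = 2.061.
The smallest integer exceeding 2.061 is 3, and checking k=3: (5)/(7) = 0.7143 > 0.67.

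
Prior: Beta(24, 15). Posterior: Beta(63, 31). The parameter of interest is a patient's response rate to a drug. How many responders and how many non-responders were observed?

Beta is conjugate to the binomial likelihood: posterior = Beta(α+s, β+f).
So s = 63 − 24 = 39 and f = 31 − 15 = 16.

39 responders and 16 non-responders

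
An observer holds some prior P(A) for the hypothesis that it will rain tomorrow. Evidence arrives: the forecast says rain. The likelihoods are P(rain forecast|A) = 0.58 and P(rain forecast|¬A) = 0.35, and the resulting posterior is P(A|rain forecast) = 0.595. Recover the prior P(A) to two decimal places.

Bayes' rule in odds form gives O(A|E) = O(A)·[P(E|A)/P(E|¬A)], hence O(A) = O(A|E)/LR.
Posterior odds = 0.595/(1−0.595) = 1.4691. LR = 0.58/0.35 = 1.6571.
Prior odds = 1.4691/1.6571 = 0.8865, so P(A) = 0.8865/(1+0.8865) ≈ 0.47.

P(A) = 0.47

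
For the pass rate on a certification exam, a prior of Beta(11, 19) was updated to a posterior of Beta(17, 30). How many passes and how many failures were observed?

Beta is conjugate to the binomial likelihood: posterior = Beta(a+s, b+f).
Match parameters: s=17−11=6, f=30−19=11.

6 passes and 11 failures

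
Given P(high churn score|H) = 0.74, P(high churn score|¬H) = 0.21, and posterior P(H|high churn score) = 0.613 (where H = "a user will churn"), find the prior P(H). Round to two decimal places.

P(H) = 0.31

Bayes' rule in odds form gives O(H|E) = O(H)·[P(E|H)/P(E|¬H)], hence O(H) = O(H|E)/LR.
Posterior odds = 0.613/(1−0.613) = 1.5840. LR = 0.74/0.21 = 3.5238.
Prior odds = 1.5840/3.5238 = 0.4495, so P(H) = 0.4495/(1+0.4495) ≈ 0.31.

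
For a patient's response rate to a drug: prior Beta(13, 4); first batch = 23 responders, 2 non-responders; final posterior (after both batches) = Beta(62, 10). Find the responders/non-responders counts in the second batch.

Sequential conjugate updates are equivalent to a single update on the pooled data, so total successes = posterior α − prior α and total failures = posterior β − prior β.
Total across both batches: 62−13=49 responders, 10−4=6 non-responders.
Subtract the first batch: 49−23=26 responders and 6−2=4 non-responders.

26 responders and 4 non-responders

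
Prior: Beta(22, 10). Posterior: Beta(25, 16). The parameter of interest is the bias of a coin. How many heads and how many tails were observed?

Beta is conjugate to the binomial likelihood: posterior = Beta(a+s, b+f).
So s = 25 − 22 = 3 and f = 16 − 10 = 6.

3 heads and 6 tails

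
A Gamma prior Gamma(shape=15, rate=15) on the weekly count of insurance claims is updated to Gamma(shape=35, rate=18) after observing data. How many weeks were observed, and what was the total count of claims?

n = 3 weeks with total 20 claims

Gamma–Poisson conjugacy: posterior shape = α + Σxᵢ, posterior rate = β + n.
Matching: Σxᵢ = 35 − 15 = 20 and n = 18 − 15 = 3.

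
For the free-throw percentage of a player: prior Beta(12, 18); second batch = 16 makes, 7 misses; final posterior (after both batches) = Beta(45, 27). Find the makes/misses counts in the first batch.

17 makes and 2 misses

Because Beta–binomial updating is additive in the counts, the combined data contributed (α_post−α_prior, β_post−β_prior) successes and failures.
Total across both batches: 45−12=33 makes, 27−18=9 misses.
Subtract the second batch: 33−16=17 makes and 9−7=2 misses.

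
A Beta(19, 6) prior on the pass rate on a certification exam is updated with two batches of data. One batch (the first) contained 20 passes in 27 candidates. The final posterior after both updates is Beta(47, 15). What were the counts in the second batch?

Sequential conjugate updates are equivalent to a single update on the pooled data, so total successes = posterior α − prior α and total failures = posterior β − prior β.
Total across both batches: 47−19=28 passes, 15−6=9 failures.
Subtract the first batch: 28−20=8 passes and 9−7=2 failures.

8 passes and 2 failures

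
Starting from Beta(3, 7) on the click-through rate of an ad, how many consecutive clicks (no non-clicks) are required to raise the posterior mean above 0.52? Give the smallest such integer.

After k clicks and 0 non-clicks the posterior is Beta(3+k, 7), with mean (3+k)/(3+7+k).
Set (3+k)/(10+k) > 0.52 and solve: k > (0.52·10 − 3)/(1 − 0.52) = 4.583.
The smallest integer exceeding 4.583 is 5.

k = 5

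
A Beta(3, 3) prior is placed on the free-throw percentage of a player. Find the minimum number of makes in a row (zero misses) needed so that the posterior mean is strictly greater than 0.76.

After k makes and 0 misses the posterior is Beta(3+k, 3), with mean (3+k)/(3+3+k).
Set (3+k)/(6+k) > 0.76 and solve: k > (0.76·6 − 3)/(1 − 0.76) = 6.500.
The smallest integer exceeding 6.500 is 7.

k = 7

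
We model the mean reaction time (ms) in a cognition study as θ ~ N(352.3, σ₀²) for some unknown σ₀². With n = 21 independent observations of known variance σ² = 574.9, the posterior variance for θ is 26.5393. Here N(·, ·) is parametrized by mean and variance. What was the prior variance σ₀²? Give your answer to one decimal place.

Posterior precision equals prior precision plus data precision: 1/σ_n² = 1/σ₀² + n/σ².
So 1/σ₀² = 1/26.5393 − 21/574.9 = 0.037680 − 0.036528 = 0.001152.
Hence σ₀² = 1/0.001152 ≈ 868.1.

σ₀² = 868.1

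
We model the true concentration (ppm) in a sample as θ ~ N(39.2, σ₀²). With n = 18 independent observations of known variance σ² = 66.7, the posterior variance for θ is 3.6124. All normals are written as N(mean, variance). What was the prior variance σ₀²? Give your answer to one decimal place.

For the Normal–Normal model with known σ², precisions add: τ_n = τ₀ + n/σ².
So 1/σ₀² = 1/3.6124 − 18/66.7 = 0.276824 − 0.269865 = 0.006959.
Hence σ₀² = 1/0.006959 ≈ 143.7.

σ₀² = 143.7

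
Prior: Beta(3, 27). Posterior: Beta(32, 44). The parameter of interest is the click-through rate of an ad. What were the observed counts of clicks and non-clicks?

Beta is conjugate to the binomial likelihood: posterior = Beta(a+s, b+f).
Match parameters: s=32−3=29, f=44−27=17.

29 clicks and 17 non-clicks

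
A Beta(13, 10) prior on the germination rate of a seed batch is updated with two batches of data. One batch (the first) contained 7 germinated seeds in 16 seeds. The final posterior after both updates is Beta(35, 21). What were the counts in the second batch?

15 germinated seeds and 2 non-germinating seeds

Sequential conjugate updates are equivalent to a single update on the pooled data, so total successes = posterior α − prior α and total failures = posterior β − prior β.
Total across both batches: 35−13=22 germinated seeds, 21−10=11 non-germinating seeds.
Subtract the first batch: 22−7=15 germinated seeds and 11−9=2 non-germinating seeds.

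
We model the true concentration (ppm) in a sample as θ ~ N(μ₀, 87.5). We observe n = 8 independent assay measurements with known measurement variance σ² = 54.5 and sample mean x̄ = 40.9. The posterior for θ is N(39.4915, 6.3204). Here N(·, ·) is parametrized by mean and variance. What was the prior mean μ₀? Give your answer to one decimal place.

With known observation variance, the Normal–Normal posterior has precision τ_n = τ₀ + n/σ² and mean μ_n = (τ₀μ₀ + (n/σ²)x̄)/τ_n.
Here τ₀ = 1/87.5 = 0.011429 and τ_data = 8/54.5 = 0.146789, so τ_n = 0.158218.
Rearranging for μ₀: μ₀ = (μ_n·τ_n − τ_data·x̄)/τ₀ = (39.4915·0.158218 − 0.146789·40.9) / 0.011429 = 0.244596/0.011429 ≈ 21.4.

μ₀ = 21.4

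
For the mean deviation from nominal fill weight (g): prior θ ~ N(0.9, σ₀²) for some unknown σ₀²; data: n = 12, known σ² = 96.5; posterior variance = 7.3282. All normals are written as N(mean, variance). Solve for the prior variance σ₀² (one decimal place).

Posterior precision equals prior precision plus data precision: 1/σ_n² = 1/σ₀² + n/σ².
So 1/σ₀² = 1/7.3282 − 12/96.5 = 0.136459 − 0.124352 = 0.012107.
Hence σ₀² = 1/0.012107 ≈ 82.6.

σ₀² = 82.6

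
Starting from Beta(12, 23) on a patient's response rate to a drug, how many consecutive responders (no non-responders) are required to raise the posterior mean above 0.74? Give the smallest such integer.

k = 54

After k responders and 0 non-responders the posterior is Beta(12+k, 23), with mean (12+k)/(12+23+k).
Set (12+k)/(35+k) > 0.74 and solve: k > (0.74·35 − 12)/(1 − 0.74) = 53.462.
The smallest integer exceeding 53.462 is 54, and checking k=54: (66)/(89) = 0.7416 > 0.74.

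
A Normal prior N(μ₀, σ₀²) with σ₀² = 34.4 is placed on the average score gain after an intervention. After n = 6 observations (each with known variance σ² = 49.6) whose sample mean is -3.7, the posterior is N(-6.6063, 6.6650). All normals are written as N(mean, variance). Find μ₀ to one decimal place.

μ₀ = -18.7

With known observation variance, the Normal–Normal posterior has precision τ_n = τ₀ + n/σ² and mean μ_n = (τ₀μ₀ + (n/σ²)x̄)/τ_n.
Here τ₀ = 1/34.4 = 0.029070 and τ_data = 6/49.6 = 0.120968, so τ_n = 0.150038.
Rearranging for μ₀: μ₀ = (μ_n·τ_n − τ_data·x̄)/τ₀ = (-6.6063·0.150038 − 0.120968·-3.7) / 0.029070 = -0.543614/0.029070 ≈ -18.7.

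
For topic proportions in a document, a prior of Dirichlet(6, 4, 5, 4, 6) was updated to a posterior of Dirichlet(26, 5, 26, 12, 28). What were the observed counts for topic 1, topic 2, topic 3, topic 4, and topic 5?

For a Dirichlet(α) prior with multinomial counts c, the posterior is Dirichlet(α + c) componentwise.
Counts are posterior − prior componentwise: 26−6=20, 5−4=1, 26−5=21, 12−4=8, 28−6=22.

counts (20, 1, 21, 8, 22)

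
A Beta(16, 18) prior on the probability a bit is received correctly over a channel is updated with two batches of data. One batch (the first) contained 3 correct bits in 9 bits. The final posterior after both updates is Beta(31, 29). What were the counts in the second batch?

Because Beta–binomial updating is additive in the counts, the combined data contributed (α_post−α_prior, β_post−β_prior) successes and failures.
Total across both batches: 31−16=15 correct bits, 29−18=11 errors.
Subtract the first batch: 15−3=12 correct bits and 11−6=5 errors.

12 correct bits and 5 errors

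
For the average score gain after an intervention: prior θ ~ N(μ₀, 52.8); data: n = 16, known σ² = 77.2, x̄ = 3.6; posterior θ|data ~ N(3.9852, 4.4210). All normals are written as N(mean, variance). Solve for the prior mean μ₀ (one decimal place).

With known observation variance, the Normal–Normal posterior has precision τ_n = τ₀ + n/σ² and mean μ_n = (τ₀μ₀ + (n/σ²)x̄)/τ_n.
Here τ₀ = 1/52.8 = 0.018939 and τ_data = 16/77.2 = 0.207254, so τ_n = 0.226193.
Rearranging for μ₀: μ₀ = (μ_n·τ_n − τ_data·x̄)/τ₀ = (3.9852·0.226193 − 0.207254·3.6) / 0.018939 = 0.155310/0.018939 ≈ 8.2.

μ₀ = 8.2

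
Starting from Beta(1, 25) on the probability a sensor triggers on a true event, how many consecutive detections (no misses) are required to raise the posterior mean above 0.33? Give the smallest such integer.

After k detections and 0 misses the posterior is Beta(1+k, 25), with mean (1+k)/(1+25+k).
Set (1+k)/(26+k) > 0.33 and solve: k > (0.33·26 − 1)/(1 − 0.33) = 11.313.
The smallest integer exceeding 11.313 is 12.

k = 12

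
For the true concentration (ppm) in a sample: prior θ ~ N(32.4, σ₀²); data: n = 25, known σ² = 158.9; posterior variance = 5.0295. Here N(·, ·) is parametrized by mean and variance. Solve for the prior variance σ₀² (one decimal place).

σ₀² = 24.1

For the Normal–Normal model with known σ², precisions add: τ_n = τ₀ + n/σ².
So 1/σ₀² = 1/5.0295 − 25/158.9 = 0.198827 − 0.157332 = 0.041495.
Hence σ₀² = 1/0.041495 ≈ 24.1.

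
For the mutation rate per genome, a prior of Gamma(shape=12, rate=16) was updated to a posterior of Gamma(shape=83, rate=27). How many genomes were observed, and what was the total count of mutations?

n = 11 genomes with total 71 mutations

A Gamma(α, β) prior (rate parametrization) on a Poisson rate with n observations summing to S gives posterior Gamma(α+S, β+n).
Matching: Σxᵢ = 83 − 12 = 71 and n = 27 − 16 = 11.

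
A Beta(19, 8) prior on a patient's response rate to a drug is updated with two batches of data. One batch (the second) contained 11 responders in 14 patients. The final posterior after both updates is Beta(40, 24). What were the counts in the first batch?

Because Beta–binomial updating is additive in the counts, the combined data contributed (α_post−α_prior, β_post−β_prior) successes and failures.
Total across both batches: 40−19=21 responders, 24−8=16 non-responders.
Subtract the second batch: 21−11=10 responders and 16−3=13 non-responders.

10 responders and 13 non-responders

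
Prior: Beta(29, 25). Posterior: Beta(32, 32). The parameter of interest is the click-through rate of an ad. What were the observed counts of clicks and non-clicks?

Beta is conjugate to the binomial likelihood: posterior = Beta(a+s, b+f).
Match parameters: s=32−29=3, f=32−25=7.

3 clicks and 7 non-clicks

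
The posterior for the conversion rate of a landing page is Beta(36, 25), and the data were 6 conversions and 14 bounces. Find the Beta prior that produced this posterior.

Under Beta–binomial conjugacy the posterior parameters are (a+s, b+f).
Subtract the data counts: 36−6=30, 25−14=11.

Beta(30, 11)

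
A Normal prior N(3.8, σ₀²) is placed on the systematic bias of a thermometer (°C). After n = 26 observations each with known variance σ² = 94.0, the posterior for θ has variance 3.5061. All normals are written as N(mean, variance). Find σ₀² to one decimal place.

σ₀² = 116.0

Posterior precision equals prior precision plus data precision: 1/σ_n² = 1/σ₀² + n/σ².
So 1/σ₀² = 1/3.5061 − 26/94.0 = 0.285217 − 0.276596 = 0.008621.
Hence σ₀² = 1/0.008621 ≈ 116.0.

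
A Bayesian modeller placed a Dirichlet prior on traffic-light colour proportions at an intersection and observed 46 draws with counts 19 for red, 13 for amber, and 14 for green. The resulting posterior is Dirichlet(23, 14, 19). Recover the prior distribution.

For a Dirichlet(α) prior with multinomial counts c, the posterior is Dirichlet(α + c) componentwise.
Subtract each count from the matching posterior parameter: 23−19=4, 14−13=1, 19−14=5.

Dirichlet(4, 1, 5)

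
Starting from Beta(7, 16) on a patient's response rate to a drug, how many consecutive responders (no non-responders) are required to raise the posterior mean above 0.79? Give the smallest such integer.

After k responders and 0 non-responders the posterior is Beta(7+k, 16), with mean (7+k)/(7+16+k).
Set (7+k)/(23+k) > 0.79 and solve: k > (0.79·23 − 7)/(1 − 0.79) = 53.190.
The smallest integer exceeding 53.190 is 54, and checking k=54: (61)/(77) = 0.7922 > 0.79.

k = 54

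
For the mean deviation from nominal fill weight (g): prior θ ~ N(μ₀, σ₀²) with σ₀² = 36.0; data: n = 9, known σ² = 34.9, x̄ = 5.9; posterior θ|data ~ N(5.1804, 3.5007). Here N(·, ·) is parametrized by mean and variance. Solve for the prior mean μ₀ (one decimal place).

With known observation variance, the Normal–Normal posterior has precision τ_n = τ₀ + n/σ² and mean μ_n = (τ₀μ₀ + (n/σ²)x̄)/τ_n.
Here τ₀ = 1/36.0 = 0.027778 and τ_data = 9/34.9 = 0.257880, so τ_n = 0.285658.
Rearranging for μ₀: μ₀ = (μ_n·τ_n − τ_data·x̄)/τ₀ = (5.1804·0.285658 − 0.257880·5.9) / 0.027778 = -0.041669/0.027778 ≈ -1.5.

μ₀ = -1.5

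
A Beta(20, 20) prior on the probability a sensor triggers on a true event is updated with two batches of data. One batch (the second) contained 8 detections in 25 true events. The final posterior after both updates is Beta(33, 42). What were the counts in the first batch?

Sequential conjugate updates are equivalent to a single update on the pooled data, so total successes = posterior α − prior α and total failures = posterior β − prior β.
Total across both batches: 33−20=13 detections, 42−20=22 misses.
Subtract the second batch: 13−8=5 detections and 22−17=5 misses.

5 detections and 5 misses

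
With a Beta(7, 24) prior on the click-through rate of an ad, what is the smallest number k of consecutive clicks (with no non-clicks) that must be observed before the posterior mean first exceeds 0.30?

After k clicks and 0 non-clicks the posterior is Beta(7+k, 24), with mean (7+k)/(7+24+k).
Set (7+k)/(31+k) > 0.30 and solve: k > (0.30·31 − 7)/(1 − 0.30) = 3.286.
The smallest integer exceeding 3.286 is 4, and checking k=4: (11)/(35) = 0.3143 > 0.30.

k = 4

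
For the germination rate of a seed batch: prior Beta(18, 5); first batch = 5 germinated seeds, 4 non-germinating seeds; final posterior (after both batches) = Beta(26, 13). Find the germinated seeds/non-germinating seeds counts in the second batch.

3 germinated seeds and 4 non-germinating seeds

Because Beta–binomial updating is additive in the counts, the combined data contributed (α_post−α_prior, β_post−β_prior) successes and failures.
Total across both batches: 26−18=8 germinated seeds, 13−5=8 non-germinating seeds.
Subtract the first batch: 8−5=3 germinated seeds and 8−4=4 non-germinating seeds.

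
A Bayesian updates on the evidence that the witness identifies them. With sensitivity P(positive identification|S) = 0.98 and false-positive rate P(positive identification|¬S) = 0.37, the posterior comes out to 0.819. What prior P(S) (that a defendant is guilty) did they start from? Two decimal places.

P(S) = 0.63

In odds form, posterior odds = prior odds × likelihood ratio, so prior odds = posterior odds ÷ LR.
Posterior odds = 0.819/(1−0.819) = 4.5249. LR = 0.98/0.37 = 2.6486.
Prior odds = 4.5249/2.6486 = 1.7084, so P(S) = 1.7084/(1+1.7084) ≈ 0.63.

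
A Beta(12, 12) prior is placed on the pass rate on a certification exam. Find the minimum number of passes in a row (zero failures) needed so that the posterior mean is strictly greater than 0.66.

k = 12

After k passes and 0 failures the posterior is Beta(12+k, 12), with mean (12+k)/(12+12+k).
Set (12+k)/(24+k) > 0.66 and solve: k > (0.66·24 − 12)/(1 − 0.66) = 11.294.
The smallest integer exceeding 11.294 is 12, and checking k=12: (24)/(36) = 0.6667 > 0.66.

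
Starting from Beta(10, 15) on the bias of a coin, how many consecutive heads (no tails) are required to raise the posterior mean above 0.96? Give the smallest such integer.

After k heads and 0 tails the posterior is Beta(10+k, 15), with mean (10+k)/(10+15+k).
Set (10+k)/(25+k) > 0.96 and solve: k > (0.96·25 − 10)/(1 − 0.96) = 350.000.
The smallest integer exceeding 350.000 is 351.

k = 351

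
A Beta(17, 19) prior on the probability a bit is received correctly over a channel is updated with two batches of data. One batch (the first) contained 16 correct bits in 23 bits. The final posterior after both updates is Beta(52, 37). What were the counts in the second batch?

19 correct bits and 11 errors

Because Beta–binomial updating is additive in the counts, the combined data contributed (α_post−α_prior, β_post−β_prior) successes and failures.
Total across both batches: 52−17=35 correct bits, 37−19=18 errors.
Subtract the first batch: 35−16=19 correct bits and 18−7=11 errors.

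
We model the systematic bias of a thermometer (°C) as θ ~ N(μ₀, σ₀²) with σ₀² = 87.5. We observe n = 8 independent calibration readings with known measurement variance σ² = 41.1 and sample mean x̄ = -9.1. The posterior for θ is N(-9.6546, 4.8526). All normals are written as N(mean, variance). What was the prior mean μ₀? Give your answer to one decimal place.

The posterior mean is a precision-weighted average: μ_n = (τ₀μ₀ + τ_data·x̄)/(τ₀+τ_data), with τ₀=1/σ₀² and τ_data=n/σ².
Here τ₀ = 1/87.5 = 0.011429 and τ_data = 8/41.1 = 0.194647, so τ_n = 0.206076.
Rearranging for μ₀: μ₀ = (μ_n·τ_n − τ_data·x̄)/τ₀ = (-9.6546·0.206076 − 0.194647·-9.1) / 0.011429 = -0.218294/0.011429 ≈ -19.1.

μ₀ = -19.1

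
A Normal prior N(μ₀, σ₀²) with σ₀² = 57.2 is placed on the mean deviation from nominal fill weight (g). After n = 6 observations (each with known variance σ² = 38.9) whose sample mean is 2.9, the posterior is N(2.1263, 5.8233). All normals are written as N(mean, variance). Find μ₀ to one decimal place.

The posterior mean is a precision-weighted average: μ_n = (τ₀μ₀ + τ_data·x̄)/(τ₀+τ_data), with τ₀=1/σ₀² and τ_data=n/σ².
Here τ₀ = 1/57.2 = 0.017483 and τ_data = 6/38.9 = 0.154242, so τ_n = 0.171725.
Rearranging for μ₀: μ₀ = (μ_n·τ_n − τ_data·x̄)/τ₀ = (2.1263·0.171725 − 0.154242·2.9) / 0.017483 = -0.082163/0.017483 ≈ -4.7.

μ₀ = -4.7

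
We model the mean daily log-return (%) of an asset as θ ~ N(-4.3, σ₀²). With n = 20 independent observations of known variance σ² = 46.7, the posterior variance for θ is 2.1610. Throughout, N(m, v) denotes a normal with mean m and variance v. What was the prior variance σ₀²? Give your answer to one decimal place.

σ₀² = 29.0

For the Normal–Normal model with known σ², precisions add: τ_n = τ₀ + n/σ².
So 1/σ₀² = 1/2.1610 − 20/46.7 = 0.462749 − 0.428266 = 0.034483.
Hence σ₀² = 1/0.034483 ≈ 29.0.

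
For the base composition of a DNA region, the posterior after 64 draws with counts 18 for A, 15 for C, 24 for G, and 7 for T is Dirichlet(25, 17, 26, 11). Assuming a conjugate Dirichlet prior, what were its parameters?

Dirichlet(7, 2, 2, 4)

For a Dirichlet(α) prior with multinomial counts c, the posterior is Dirichlet(α + c) componentwise.
Subtract each count from the matching posterior parameter: 25−18=7, 17−15=2, 26−24=2, 11−7=4.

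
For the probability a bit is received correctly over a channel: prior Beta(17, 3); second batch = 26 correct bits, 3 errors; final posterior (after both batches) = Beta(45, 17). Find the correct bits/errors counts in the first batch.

Sequential conjugate updates are equivalent to a single update on the pooled data, so total successes = posterior α − prior α and total failures = posterior β − prior β.
Total across both batches: 45−17=28 correct bits, 17−3=14 errors.
Subtract the second batch: 28−26=2 correct bits and 14−3=11 errors.

2 correct bits and 11 errors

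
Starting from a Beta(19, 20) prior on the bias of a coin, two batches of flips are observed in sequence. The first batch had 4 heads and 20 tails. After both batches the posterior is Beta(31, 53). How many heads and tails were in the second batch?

Because Beta–binomial updating is additive in the counts, the combined data contributed (α_post−α_prior, β_post−β_prior) successes and failures.
Total across both batches: 31−19=12 heads, 53−20=33 tails.
Subtract the first batch: 12−4=8 heads and 33−20=13 tails.

8 heads and 13 tails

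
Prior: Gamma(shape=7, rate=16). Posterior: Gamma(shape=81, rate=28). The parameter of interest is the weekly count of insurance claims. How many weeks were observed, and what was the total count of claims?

A Gamma(α, β) prior (rate parametrization) on a Poisson rate with n observations summing to S gives posterior Gamma(α+S, β+n).
Matching: Σxᵢ = 81 − 7 = 74 and n = 28 − 16 = 12.

n = 12 weeks with total 74 claims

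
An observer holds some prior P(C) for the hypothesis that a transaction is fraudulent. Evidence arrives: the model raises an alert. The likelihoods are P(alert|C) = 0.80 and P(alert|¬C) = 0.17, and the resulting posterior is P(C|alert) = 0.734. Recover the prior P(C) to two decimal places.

P(C) = 0.37

Bayes' rule in odds form gives O(C|E) = O(C)·[P(E|C)/P(E|¬C)], hence O(C) = O(C|E)/LR.
Posterior odds = 0.734/(1−0.734) = 2.7594. LR = 0.80/0.17 = 4.7059.
Prior odds = 2.7594/4.7059 = 0.5864, so P(C) = 0.5864/(1+0.5864) ≈ 0.37.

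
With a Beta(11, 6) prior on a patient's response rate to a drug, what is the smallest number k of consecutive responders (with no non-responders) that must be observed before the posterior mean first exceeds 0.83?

After k responders and 0 non-responders the posterior is Beta(11+k, 6), with mean (11+k)/(11+6+k).
Set (11+k)/(17+k) > 0.83 and solve: k > (0.83·17 − 11)/(1 − 0.83) = 18.294.
The smallest integer exceeding 18.294 is 19, and checking k=19: (30)/(36) = 0.8333 > 0.83.

k = 19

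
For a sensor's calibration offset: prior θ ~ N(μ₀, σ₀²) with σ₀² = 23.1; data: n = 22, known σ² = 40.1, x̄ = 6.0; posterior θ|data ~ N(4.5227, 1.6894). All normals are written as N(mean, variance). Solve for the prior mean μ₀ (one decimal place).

The posterior mean is a precision-weighted average: μ_n = (τ₀μ₀ + τ_data·x̄)/(τ₀+τ_data), with τ₀=1/σ₀² and τ_data=n/σ².
Here τ₀ = 1/23.1 = 0.043290 and τ_data = 22/40.1 = 0.548628, so τ_n = 0.591918.
Rearranging for μ₀: μ₀ = (μ_n·τ_n − τ_data·x̄)/τ₀ = (4.5227·0.591918 − 0.548628·6.0) / 0.043290 = -0.614700/0.043290 ≈ -14.2.

μ₀ = -14.2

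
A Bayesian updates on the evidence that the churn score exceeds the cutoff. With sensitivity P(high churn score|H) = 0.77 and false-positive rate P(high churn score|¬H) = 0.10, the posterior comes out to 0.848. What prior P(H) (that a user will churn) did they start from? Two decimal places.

P(H) = 0.42

Bayes' rule in odds form gives O(H|E) = O(H)·[P(E|H)/P(E|¬H)], hence O(H) = O(H|E)/LR.
Posterior odds = 0.848/(1−0.848) = 5.5789. LR = 0.77/0.10 = 7.7000.
Prior odds = 5.5789/7.7000 = 0.7245, so P(H) = 0.7245/(1+0.7245) ≈ 0.42.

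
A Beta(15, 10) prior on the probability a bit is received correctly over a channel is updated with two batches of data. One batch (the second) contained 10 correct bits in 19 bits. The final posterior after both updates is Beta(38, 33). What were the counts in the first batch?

Because Beta–binomial updating is additive in the counts, the combined data contributed (α_post−α_prior, β_post−β_prior) successes and failures.
Total across both batches: 38−15=23 correct bits, 33−10=23 errors.
Subtract the second batch: 23−10=13 correct bits and 23−9=14 errors.

13 correct bits and 14 errors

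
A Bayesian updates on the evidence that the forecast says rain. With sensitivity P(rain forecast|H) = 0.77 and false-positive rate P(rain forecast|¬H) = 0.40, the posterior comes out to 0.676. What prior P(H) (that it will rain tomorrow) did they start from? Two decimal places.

P(H) = 0.52

In odds form, posterior odds = prior odds × likelihood ratio, so prior odds = posterior odds ÷ LR.
Posterior odds = 0.676/(1−0.676) = 2.0864. LR = 0.77/0.40 = 1.9250.
Prior odds = 2.0864/1.9250 = 1.0838, so P(H) = 1.0838/(1+1.0838) ≈ 0.52.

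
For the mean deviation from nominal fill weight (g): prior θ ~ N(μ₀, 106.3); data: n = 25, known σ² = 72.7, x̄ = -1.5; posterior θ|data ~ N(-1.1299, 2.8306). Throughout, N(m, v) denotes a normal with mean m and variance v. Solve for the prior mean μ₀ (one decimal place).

μ₀ = 12.4

The posterior mean is a precision-weighted average: μ_n = (τ₀μ₀ + τ_data·x̄)/(τ₀+τ_data), with τ₀=1/σ₀² and τ_data=n/σ².
Here τ₀ = 1/106.3 = 0.009407 and τ_data = 25/72.7 = 0.343879, so τ_n = 0.353286.
Rearranging for μ₀: μ₀ = (μ_n·τ_n − τ_data·x̄)/τ₀ = (-1.1299·0.353286 − 0.343879·-1.5) / 0.009407 = 0.116641/0.009407 ≈ 12.4.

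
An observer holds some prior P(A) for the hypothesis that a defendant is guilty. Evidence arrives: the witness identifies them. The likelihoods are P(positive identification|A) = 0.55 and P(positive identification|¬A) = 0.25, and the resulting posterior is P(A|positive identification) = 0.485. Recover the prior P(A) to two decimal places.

P(A) = 0.30

In odds form, posterior odds = prior odds × likelihood ratio, so prior odds = posterior odds ÷ LR.
Posterior odds = 0.485/(1−0.485) = 0.9417. LR = 0.55/0.25 = 2.2000.
Prior odds = 0.9417/2.2000 = 0.4280, so P(A) = 0.4280/(1+0.4280) ≈ 0.30.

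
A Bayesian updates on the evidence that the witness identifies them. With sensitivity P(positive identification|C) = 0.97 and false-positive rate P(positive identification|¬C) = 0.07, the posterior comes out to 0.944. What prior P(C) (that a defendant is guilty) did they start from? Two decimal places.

Bayes' rule in odds form gives O(C|E) = O(C)·[P(E|C)/P(E|¬C)], hence O(C) = O(C|E)/LR.
Posterior odds = 0.944/(1−0.944) = 16.8571. LR = 0.97/0.07 = 13.8571.
Prior odds = 16.8571/13.8571 = 1.2165, so P(C) = 1.2165/(1+1.2165) ≈ 0.55.

P(C) = 0.55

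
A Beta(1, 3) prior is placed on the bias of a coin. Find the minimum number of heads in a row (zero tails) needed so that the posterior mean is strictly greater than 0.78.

After k heads and 0 tails the posterior is Beta(1+k, 3), with mean (1+k)/(1+3+k).
Set (1+k)/(4+k) > 0.78 and solve: k > (0.78·4 − 1)/(1 − 0.78) = 9.636.
The smallest integer exceeding 9.636 is 10, and checking k=10: (11)/(14) = 0.7857 > 0.78.

k = 10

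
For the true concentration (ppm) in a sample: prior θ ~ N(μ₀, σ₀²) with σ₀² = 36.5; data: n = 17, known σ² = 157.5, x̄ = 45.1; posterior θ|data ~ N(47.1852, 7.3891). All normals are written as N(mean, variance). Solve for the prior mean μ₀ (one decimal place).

μ₀ = 55.4

With known observation variance, the Normal–Normal posterior has precision τ_n = τ₀ + n/σ² and mean μ_n = (τ₀μ₀ + (n/σ²)x̄)/τ_n.
Here τ₀ = 1/36.5 = 0.027397 and τ_data = 17/157.5 = 0.107937, so τ_n = 0.135334.
Rearranging for μ₀: μ₀ = (μ_n·τ_n − τ_data·x̄)/τ₀ = (47.1852·0.135334 − 0.107937·45.1) / 0.027397 = 1.517803/0.027397 ≈ 55.4.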